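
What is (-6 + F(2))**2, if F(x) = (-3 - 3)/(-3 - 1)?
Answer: 81/4 ≈ 20.250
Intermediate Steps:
F(x) = 3/2 (F(x) = -6/(-4) = -6*(-1/4) = 3/2)
(-6 + F(2))**2 = (-6 + 3/2)**2 = (-9/2)**2 = 81/4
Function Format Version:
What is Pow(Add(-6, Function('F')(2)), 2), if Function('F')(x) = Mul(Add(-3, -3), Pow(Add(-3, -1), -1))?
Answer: Rational(81, 4) ≈ 20.250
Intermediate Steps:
Function('F')(x) = Rational(3, 2) (Function('F')(x) = Mul(-6, Pow(-4, -1)) = Mul(-6, Rational(-1, 4)) = Rational(3, 2))
Pow(Add(-6, Function('F')(2)), 2) = Pow(Add(-6, Rational(3, 2)), 2) = Pow(Rational(-9, 2), 2) = Rational(81, 4)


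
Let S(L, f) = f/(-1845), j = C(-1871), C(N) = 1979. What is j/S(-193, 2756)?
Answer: -3651255/2756 ≈ -1324.8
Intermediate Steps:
j = 1979
S(L, f) = -f/1845 (S(L, f) = f*(-1/1845) = -f/1845)
j/S(-193, 2756) = 1979/((-1/1845*2756)) = 1979/(-2756/1845) = 1979*(-1845/2756) = -3651255/2756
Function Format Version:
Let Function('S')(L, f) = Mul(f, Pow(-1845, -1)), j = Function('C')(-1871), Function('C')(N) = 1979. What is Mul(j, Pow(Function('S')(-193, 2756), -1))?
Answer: Rational(-3651255, 2756) ≈ -1324.8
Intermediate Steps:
j = 1979
Function('S')(L, f) = Mul(Rational(-1, 1845), f) (Function('S')(L, f) = Mul(f, Rational(-1, 1845)) = Mul(Rational(-1, 1845), f))
Mul(j, Pow(Function('S')(-193, 2756), -1)) = Mul(1979, Pow(Mul(Rational(-1, 1845), 2756), -1)) = Mul(1979, Pow(Rational(-2756, 1845), -1)) = Mul(1979, Rational(-1845, 2756)) = Rational(-3651255, 2756)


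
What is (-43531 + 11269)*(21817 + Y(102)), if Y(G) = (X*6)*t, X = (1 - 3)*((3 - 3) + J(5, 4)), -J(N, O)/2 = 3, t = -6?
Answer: -689922870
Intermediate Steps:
J(N, O) = -6 (J(N, O) = -2*3 = -6)
X = 12 (X = (1 - 3)*((3 - 3) - 6) = -2*(0 - 6) = -2*(-6) = 12)
Y(G) = -432 (Y(G) = (12*6)*(-6) = 72*(-6) = -432)
(-43531 + 11269)*(21817 + Y(102)) = (-43531 + 11269)*(21817 - 432) = -32262*21385 = -689922870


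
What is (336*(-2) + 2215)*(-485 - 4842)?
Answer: -8219561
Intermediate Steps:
(336*(-2) + 2215)*(-485 - 4842) = (-672 + 2215)*(-5327) = 1543*(-5327) = -8219561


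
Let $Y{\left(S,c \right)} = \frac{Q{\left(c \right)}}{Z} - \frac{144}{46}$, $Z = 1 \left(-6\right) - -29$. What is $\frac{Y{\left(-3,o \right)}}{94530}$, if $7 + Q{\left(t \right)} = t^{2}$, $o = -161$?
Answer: $\frac{4307}{362365} \approx 0.011886$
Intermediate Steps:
$Z = 23$ ($Z = -6 + 29 = 23$)
$Q{\left(t \right)} = -7 + t^{2}$
$Y{\left(S,c \right)} = - \frac{79}{23} + \frac{c^{2}}{23}$ ($Y{\left(S,c \right)} = \frac{-7 + c^{2}}{23} - \frac{144}{46} = \left(-7 + c^{2}\right) \frac{1}{23} - \frac{72}{23} = \left(- \frac{7}{23} + \frac{c^{2}}{23}\right) - \frac{72}{23} = - \frac{79}{23} + \frac{c^{2}}{23}$)
$\frac{Y{\left(-3,o \right)}}{94530} = \frac{- \frac{79}{23} + \frac{\left(-161\right)^{2}}{23}}{94530} = \left(- \frac{79}{23} + \frac{1}{23} \cdot 25921\right) \frac{1}{94530} = \left(- \frac{79}{23} + 1127\right) \frac{1}{94530} = \frac{25842}{23} \cdot \frac{1}{94530} = \frac{4307}{362365}$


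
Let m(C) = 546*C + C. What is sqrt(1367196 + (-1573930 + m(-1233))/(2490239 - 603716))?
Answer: sqrt(4865803979673461421)/1886523 ≈ 1169.3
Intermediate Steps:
m(C) = 547*C
sqrt(1367196 + (-1573930 + m(-1233))/(2490239 - 603716)) = sqrt(1367196 + (-1573930 + 547*(-1233))/(2490239 - 603716)) = sqrt(1367196 + (-1573930 - 674451)/1886523) = sqrt(1367196 - 2248381*1/1886523) = sqrt(1367196 - 2248381/1886523) = sqrt(2579244451127/1886523) = sqrt(4865803979673461421)/1886523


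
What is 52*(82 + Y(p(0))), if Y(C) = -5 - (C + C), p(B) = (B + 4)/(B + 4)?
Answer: 3900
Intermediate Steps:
p(B) = 1 (p(B) = (4 + B)/(4 + B) = 1)
Y(C) = -5 - 2*C
52*(82 + Y(p(0))) = 52*(82 + (-5 - 2*1)) = 52*(82 + (-5 - 2)) = 52*(82 - 7) = 52*75 = 3900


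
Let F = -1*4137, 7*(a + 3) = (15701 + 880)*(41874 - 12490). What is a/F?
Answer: -162405361/9653 ≈ -16824.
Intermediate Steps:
a = 487216083/7 (a = -3 + ((15701 + 880)*(41874 - 12490))/7 = -3 + (16581*29384)/7 = -3 + (⅐)*487216104 = -3 + 487216104/7 = 487216083/7 ≈ 6.9602e+7)
F = -4137
a/F = (487216083/7)/(-4137) = (487216083/7)*(-1/4137) = -162405361/9653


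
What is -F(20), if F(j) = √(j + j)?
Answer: -2*√10 ≈ -6.3246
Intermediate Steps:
F(j) = √2*√j (F(j) = √(2*j) = √2*√j)
-F(20) = -√2*√20 = -√2*2*√5 = -2*√10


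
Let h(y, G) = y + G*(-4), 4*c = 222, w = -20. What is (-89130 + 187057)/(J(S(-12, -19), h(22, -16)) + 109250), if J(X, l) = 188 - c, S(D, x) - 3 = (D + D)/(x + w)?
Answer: 195854/218765 ≈ 0.89527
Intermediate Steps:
c = 111/2 (c = (¼)*222 = 111/2 ≈ 55.500)
S(D, x) = 3 + 2*D/(-20 + x) (S(D, x) = 3 + (D + D)/(x - 20) = 3 + (2*D)/(-20 + x) = 3 + 2*D/(-20 + x))
h(y, G) = y - 4*G
J(X, l) = 265/2 (J(X, l) = 188 - 1*111/2 = 188 - 111/2 = 265/2)
(-89130 + 187057)/(J(S(-12, -19), h(22, -16)) + 109250) = (-89130 + 187057)/(265/2 + 109250) = 97927/(218765/2) = 97927*(2/218765) = 195854/218765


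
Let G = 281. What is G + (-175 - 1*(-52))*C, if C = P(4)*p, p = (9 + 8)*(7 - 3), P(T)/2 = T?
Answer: -66631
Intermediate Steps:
P(T) = 2*T
p = 68 (p = 17*4 = 68)
C = 544 (C = (2*4)*68 = 8*68 = 544)
G + (-175 - 1*(-52))*C = 281 + (-175 - 1*(-52))*544 = 281 + (-175 + 52)*544 = 281 - 123*544 = 281 - 66912 = -66631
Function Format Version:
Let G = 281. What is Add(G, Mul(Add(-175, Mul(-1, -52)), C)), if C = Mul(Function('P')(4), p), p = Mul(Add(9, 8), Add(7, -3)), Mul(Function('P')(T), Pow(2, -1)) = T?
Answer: -66631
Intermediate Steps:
Function('P')(T) = Mul(2, T)
p = 68 (p = Mul(17, 4) = 68)
C = 544 (C = Mul(Mul(2, 4), 68) = Mul(8, 68) = 544)
Add(G, Mul(Add(-175, Mul(-1, -52)), C)) = Add(281, Mul(Add(-175, Mul(-1, -52)), 544)) = Add(281, Mul(Add(-175, 52), 544)) = Add(281, Mul(-123, 544)) = Add(281, -66912) = -66631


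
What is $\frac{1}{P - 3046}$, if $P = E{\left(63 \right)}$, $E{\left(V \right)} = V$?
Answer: $- \frac{1}{2983} \approx -0.00033523$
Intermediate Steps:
$P = 63$
$\frac{1}{P - 3046} = \frac{1}{63 - 3046} = \frac{1}{-2983} = - \frac{1}{2983}$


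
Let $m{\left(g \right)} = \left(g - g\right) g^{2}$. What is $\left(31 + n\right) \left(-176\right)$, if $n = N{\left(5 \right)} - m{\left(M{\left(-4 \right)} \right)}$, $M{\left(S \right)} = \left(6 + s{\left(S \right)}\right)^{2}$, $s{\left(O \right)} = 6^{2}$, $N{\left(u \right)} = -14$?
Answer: $-2992$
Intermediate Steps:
$s{\left(O \right)} = 36$
$M{\left(S \right)} = 1764$ ($M{\left(S \right)} = \left(6 + 36\right)^{2} = 42^{2} = 1764$)
$m{\left(g \right)} = 0$ ($m{\left(g \right)} = 0 g^{2} = 0$)
$n = -14$ ($n = -14 - 0 = -14 + 0 = -14$)
$\left(31 + n\right) \left(-176\right) = \left(31 - 14\right) \left(-176\right) = 17 \left(-176\right) = -2992$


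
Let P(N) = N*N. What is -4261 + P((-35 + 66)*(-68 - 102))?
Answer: 27768639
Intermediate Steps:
P(N) = N**2
-4261 + P((-35 + 66)*(-68 - 102)) = -4261 + ((-35 + 66)*(-68 - 102))**2 = -4261 + (31*(-170))**2 = -4261 + (-5270)**2 = -4261 + 27772900 = 27768639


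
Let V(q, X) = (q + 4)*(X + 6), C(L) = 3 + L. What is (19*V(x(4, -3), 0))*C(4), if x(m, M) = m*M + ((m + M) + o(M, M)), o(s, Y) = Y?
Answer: -7980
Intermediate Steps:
x(m, M) = m + 2*M + M*m (x(m, M) = m*M + ((m + M) + M) = M*m + ((M + m) + M) = M*m + (m + 2*M) = m + 2*M + M*m)
V(q, X) = (4 + q)*(6 + X)
(19*V(x(4, -3), 0))*C(4) = (19*(24 + 4*0 + 6*(4 + 2*(-3) - 3*4) + 0*(4 + 2*(-3) - 3*4)))*(3 + 4) = (19*(24 + 0 + 6*(4 - 6 - 12) + 0*(4 - 6 - 12)))*7 = (19*(24 + 0 + 6*(-14) + 0*(-14)))*7 = (19*(24 + 0 - 84 + 0))*7 = (19*(-60))*7 = -1140*7 = -7980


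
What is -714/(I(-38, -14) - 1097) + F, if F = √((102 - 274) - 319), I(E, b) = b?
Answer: 714/1111 + I*√491 ≈ 0.64266 + 22.159*I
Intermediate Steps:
F = I*√491 (F = √(-172 - 319) = √(-491) = I*√491 ≈ 22.159*I)
-714/(I(-38, -14) - 1097) + F = -714/(-14 - 1097) + I*√491 = -714/(-1111) + I*√491 = -1/1111*(-714) + I*√491 = 714/1111 + I*√491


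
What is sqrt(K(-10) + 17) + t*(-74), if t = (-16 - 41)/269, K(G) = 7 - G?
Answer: 4218/269 + sqrt(34) ≈ 21.511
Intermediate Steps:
t = -57/269 (t = -57*1/269 = -57/269 ≈ -0.21190)
sqrt(K(-10) + 17) + t*(-74) = sqrt((7 - 1*(-10)) + 17) - 57/269*(-74) = sqrt((7 + 10) + 17) + 4218/269 = sqrt(17 + 17) + 4218/269 = sqrt(34) + 4218/269 = 4218/269 + sqrt(34)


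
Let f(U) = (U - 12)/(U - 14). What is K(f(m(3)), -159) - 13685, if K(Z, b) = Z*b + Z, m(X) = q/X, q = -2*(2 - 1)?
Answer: -152036/11 ≈ -13821.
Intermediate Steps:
q = -2 (q = -2*1 = -2)
m(X) = -2/X
f(U) = (-12 + U)/(-14 + U)
K(Z, b) = Z + Z*b
K(f(m(3)), -159) - 13685 = ((-12 - 2/3)/(-14 - 2/3))*(1 - 159) - 13685 = ((-12 - 2*1/3)/(-14 - 2*1/3))*(-158) - 13685 = ((-12 - 2/3)/(-14 - 2/3))*(-158) - 13685 = (-38/3/(-44/3))*(-158) - 13685 = -3/44*(-38/3)*(-158) - 13685 = (19/22)*(-158) - 13685 = -1501/11 - 13685 = -152036/11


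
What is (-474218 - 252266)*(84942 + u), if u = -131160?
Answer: 33576637512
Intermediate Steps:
(-474218 - 252266)*(84942 + u) = (-474218 - 252266)*(84942 - 131160) = -726484*(-46218) = 33576637512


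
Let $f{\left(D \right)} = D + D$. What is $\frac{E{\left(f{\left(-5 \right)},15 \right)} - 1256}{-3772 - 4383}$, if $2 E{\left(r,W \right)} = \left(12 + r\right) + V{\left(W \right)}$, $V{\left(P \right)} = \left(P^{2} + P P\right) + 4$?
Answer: $\frac{1028}{8155} \approx 0.12606$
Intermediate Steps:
$f{\left(D \right)} = 2 D$
$V{\left(P \right)} = 4 + 2 P^{2}$ ($V{\left(P \right)} = \left(P^{2} + P^{2}\right) + 4 = 2 P^{2} + 4 = 4 + 2 P^{2}$)
$E{\left(r,W \right)} = 8 + W^{2} + \frac{r}{2}$ ($E{\left(r,W \right)} = \frac{\left(12 + r\right) + \left(4 + 2 W^{2}\right)}{2} = \frac{16 + r + 2 W^{2}}{2} = 8 + W^{2} + \frac{r}{2}$)
$\frac{E{\left(f{\left(-5 \right)},15 \right)} - 1256}{-3772 - 4383} = \frac{\left(8 + 15^{2} + \frac{2 \left(-5\right)}{2}\right) - 1256}{-3772 - 4383} = \frac{\left(8 + 225 + \frac{1}{2} \left(-10\right)\right) - 1256}{-8155} = \left(\left(8 + 225 - 5\right) - 1256\right) \left(- \frac{1}{8155}\right) = \left(228 - 1256\right) \left(- \frac{1}{8155}\right) = \left(-1028\right) \left(- \frac{1}{8155}\right) = \frac{1028}{8155}$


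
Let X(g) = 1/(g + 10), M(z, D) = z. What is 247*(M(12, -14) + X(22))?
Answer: 95095/32 ≈ 2971.7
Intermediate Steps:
X(g) = 1/(10 + g)
247*(M(12, -14) + X(22)) = 247*(12 + 1/(10 + 22)) = 247*(12 + 1/32) = 247*(385/32) = 95095/32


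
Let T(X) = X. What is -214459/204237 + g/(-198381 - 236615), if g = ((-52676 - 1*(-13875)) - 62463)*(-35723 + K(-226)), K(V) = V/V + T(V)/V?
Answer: -184717462887923/22210569513 ≈ -8316.6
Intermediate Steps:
K(V) = 2 (K(V) = V/V + V/V = 1 + 1 = 2)
g = 3617251344 (g = ((-52676 - 1*(-13875)) - 62463)*(-35723 + 2) = ((-52676 + 13875) - 62463)*(-35721) = (-38801 - 62463)*(-35721) = -101264*(-35721) = 3617251344)
-214459/204237 + g/(-198381 - 236615) = -214459/204237 + 3617251344/(-198381 - 236615) = -214459*1/204237 + 3617251344/(-434996) = -214459/204237 + 3617251344*(-1/434996) = -214459/204237 - 904312836/108749 = -184717462887923/22210569513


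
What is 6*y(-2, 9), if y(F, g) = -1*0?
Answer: 0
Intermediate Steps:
y(F, g) = 0
6*y(-2, 9) = 6*0 = 0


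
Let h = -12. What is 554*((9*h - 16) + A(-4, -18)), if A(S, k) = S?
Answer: -70912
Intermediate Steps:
554*((9*h - 16) + A(-4, -18)) = 554*((9*(-12) - 16) - 4) = 554*((-108 - 16) - 4) = 554*(-124 - 4) = 554*(-128) = -70912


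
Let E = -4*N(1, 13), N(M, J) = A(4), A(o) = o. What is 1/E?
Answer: -1/16 ≈ -0.062500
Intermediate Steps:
N(M, J) = 4
E = -16 (E = -4*4 = -16)
1/E = 1/(-16) = -1/16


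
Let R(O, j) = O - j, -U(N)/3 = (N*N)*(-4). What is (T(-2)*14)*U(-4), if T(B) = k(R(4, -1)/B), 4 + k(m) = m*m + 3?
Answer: 14112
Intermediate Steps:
U(N) = 12*N**2 (U(N) = -3*N*N*(-4) = -3*N**2*(-4) = -(-12)*N**2 = 12*N**2)
k(m) = -1 + m**2 (k(m) = -4 + (m*m + 3) = -4 + (m**2 + 3) = -4 + (3 + m**2) = -1 + m**2)
T(B) = -1 + 25/B**2 (T(B) = -1 + ((4 - 1*(-1))/B)**2 = -1 + ((4 + 1)/B)**2 = -1 + (5/B)**2 = -1 + 25/B**2)
(T(-2)*14)*U(-4) = ((-1 + 25/(-2)**2)*14)*(12*(-4)**2) = ((-1 + 25*(1/4))*14)*(12*16) = ((-1 + 25/4)*14)*192 = ((21/4)*14)*192 = (147/2)*192 = 14112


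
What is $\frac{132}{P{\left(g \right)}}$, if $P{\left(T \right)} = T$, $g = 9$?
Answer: $\frac{44}{3} \approx 14.667$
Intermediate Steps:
$\frac{132}{P{\left(g \right)}} = \frac{132}{9} = 132 \cdot \frac{1}{9} = \frac{44}{3}$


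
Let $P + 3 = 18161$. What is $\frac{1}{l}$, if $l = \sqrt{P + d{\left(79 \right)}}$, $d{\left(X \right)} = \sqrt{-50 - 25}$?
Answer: $\frac{1}{\sqrt{18158 + 5 i \sqrt{3}}} \approx 0.0074211 - 1.77 \cdot 10^{-6} i$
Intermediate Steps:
$P = 18158$ ($P = -3 + 18161 = 18158$)
$d{\left(X \right)} = 5 i \sqrt{3}$ ($d{\left(X \right)} = \sqrt{-75} = 5 i \sqrt{3}$)
$l = \sqrt{18158 + 5 i \sqrt{3}} \approx 134.75 + 0.0321 i$
$\frac{1}{l} = \frac{1}{\sqrt{18158 + 5 i \sqrt{3}}}$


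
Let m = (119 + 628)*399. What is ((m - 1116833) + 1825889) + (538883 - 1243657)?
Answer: 302335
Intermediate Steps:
m = 298053 (m = 747*399 = 298053)
((m - 1116833) + 1825889) + (538883 - 1243657) = ((298053 - 1116833) + 1825889) + (538883 - 1243657) = (-818780 + 1825889) - 704774 = 1007109 - 704774 = 302335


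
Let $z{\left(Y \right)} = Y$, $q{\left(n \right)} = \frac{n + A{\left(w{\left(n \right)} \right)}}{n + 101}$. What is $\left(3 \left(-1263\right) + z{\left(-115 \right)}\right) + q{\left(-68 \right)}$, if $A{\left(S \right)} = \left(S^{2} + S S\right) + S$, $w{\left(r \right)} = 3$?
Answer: $- \frac{128879}{33} \approx -3905.4$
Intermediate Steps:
$A{\left(S \right)} = S + 2 S^{2}$ ($A{\left(S \right)} = \left(S^{2} + S^{2}\right) + S = 2 S^{2} + S = S + 2 S^{2}$)
$q{\left(n \right)} = \frac{21 + n}{101 + n}$ ($q{\left(n \right)} = \frac{n + 3 \left(1 + 2 \cdot 3\right)}{n + 101} = \frac{n + 3 \left(1 + 6\right)}{101 + n} = \frac{n + 3 \cdot 7}{101 + n} = \frac{n + 21}{101 + n} = \frac{21 + n}{101 + n}$)
$\left(3 \left(-1263\right) + z{\left(-115 \right)}\right) + q{\left(-68 \right)} = \left(3 \left(-1263\right) - 115\right) + \frac{21 - 68}{101 - 68} = \left(-3789 - 115\right) + \frac{1}{33} \left(-47\right) = -3904 + \frac{1}{33} \left(-47\right) = -3904 - \frac{47}{33} = - \frac{128879}{33}$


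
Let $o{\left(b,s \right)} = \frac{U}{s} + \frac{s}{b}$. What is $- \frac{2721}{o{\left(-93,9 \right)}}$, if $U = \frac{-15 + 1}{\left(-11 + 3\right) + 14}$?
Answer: $\frac{2277477}{298} \approx 7642.5$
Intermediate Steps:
$U = - \frac{7}{3}$ ($U = - \frac{14}{-8 + 14} = - \frac{14}{6} = \left(-14\right) \frac{1}{6} = - \frac{7}{3} \approx -2.3333$)
$o{\left(b,s \right)} = - \frac{7}{3 s} + \frac{s}{b}$
$- \frac{2721}{o{\left(-93,9 \right)}} = - \frac{2721}{- \frac{7}{3 \cdot 9} + \frac{9}{-93}} = - \frac{2721}{\left(- \frac{7}{3}\right) \frac{1}{9} + 9 \left(- \frac{1}{93}\right)} = - \frac{2721}{- \frac{7}{27} - \frac{3}{31}} = - \frac{2721}{- \frac{298}{837}} = \left(-2721\right) \left(- \frac{837}{298}\right) = \frac{2277477}{298}$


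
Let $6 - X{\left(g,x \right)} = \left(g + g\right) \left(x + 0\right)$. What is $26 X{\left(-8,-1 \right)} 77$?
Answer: $-20020$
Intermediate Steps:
$X{\left(g,x \right)} = 6 - 2 g x$ ($X{\left(g,x \right)} = 6 - \left(g + g\right) \left(x + 0\right) = 6 - 2 g x$)
$26 X{\left(-8,-1 \right)} 77 = 26 \left(6 - \left(-16\right) \left(-1\right)\right) 77 = 26 \left(6 - 16\right) 77 = 26 \left(-10\right) 77 = \left(-260\right) 77 = -20020$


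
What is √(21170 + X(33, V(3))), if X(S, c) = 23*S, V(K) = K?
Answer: √21929 ≈ 148.08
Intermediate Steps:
√(21170 + X(33, V(3))) = √(21170 + 23*33) = √(21170 + 759) = √21929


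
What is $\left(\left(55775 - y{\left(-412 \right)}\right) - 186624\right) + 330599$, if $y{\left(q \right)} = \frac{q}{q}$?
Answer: $199749$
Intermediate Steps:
$y{\left(q \right)} = 1$
$\left(\left(55775 - y{\left(-412 \right)}\right) - 186624\right) + 330599 = \left(\left(55775 - 1\right) - 186624\right) + 330599 = \left(55774 - 186624\right) + 330599 = -130850 + 330599 = 199749$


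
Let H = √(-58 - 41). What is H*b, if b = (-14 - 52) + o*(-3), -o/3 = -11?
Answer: -495*I*√11 ≈ -1641.7*I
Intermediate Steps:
o = 33 (o = -3*(-11) = 33)
H = 3*I*√11 (H = √(-99) = 3*I*√11 ≈ 9.9499*I)
b = -165 (b = (-14 - 52) + 33*(-3) = -66 - 99 = -165)
H*b = (3*I*√11)*(-165) = -495*I*√11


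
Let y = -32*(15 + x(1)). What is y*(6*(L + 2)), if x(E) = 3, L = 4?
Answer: -20736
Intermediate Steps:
y = -576 (y = -32*(15 + 3) = -32*18 = -576)
y*(6*(L + 2)) = -3456*(4 + 2) = -3456*6 = -576*36 = -20736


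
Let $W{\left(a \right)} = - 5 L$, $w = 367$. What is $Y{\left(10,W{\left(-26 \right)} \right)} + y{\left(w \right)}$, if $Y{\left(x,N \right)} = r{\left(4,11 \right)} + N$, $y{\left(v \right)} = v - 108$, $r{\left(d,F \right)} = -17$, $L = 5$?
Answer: $217$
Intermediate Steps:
$y{\left(v \right)} = -108 + v$
$W{\left(a \right)} = -25$ ($W{\left(a \right)} = \left(-5\right) 5 = -25$)
$Y{\left(x,N \right)} = -17 + N$
$Y{\left(10,W{\left(-26 \right)} \right)} + y{\left(w \right)} = \left(-17 - 25\right) + \left(-108 + 367\right) = -42 + 259 = 217$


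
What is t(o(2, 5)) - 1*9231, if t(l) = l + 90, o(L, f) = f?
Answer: -9136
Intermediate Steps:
t(l) = 90 + l
t(o(2, 5)) - 1*9231 = (90 + 5) - 1*9231 = 95 - 9231 = -9136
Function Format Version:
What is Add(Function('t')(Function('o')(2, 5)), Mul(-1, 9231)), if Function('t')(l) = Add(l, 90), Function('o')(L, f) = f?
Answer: -9136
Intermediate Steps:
Function('t')(l) = Add(90, l)
Add(Function('t')(Function('o')(2, 5)), Mul(-1, 9231)) = Add(Add(90, 5), Mul(-1, 9231)) = Add(95, -9231) = -9136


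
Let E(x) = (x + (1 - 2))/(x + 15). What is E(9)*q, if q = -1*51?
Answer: -17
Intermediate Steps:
E(x) = (-1 + x)/(15 + x) (E(x) = (x - 1)/(15 + x) = (-1 + x)/(15 + x))
q = -51
E(9)*q = ((-1 + 9)/(15 + 9))*(-51) = (8/24)*(-51) = ((1/24)*8)*(-51) = (⅓)*(-51) = -17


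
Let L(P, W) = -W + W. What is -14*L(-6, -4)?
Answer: 0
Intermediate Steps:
L(P, W) = 0
-14*L(-6, -4) = -14*0 = 0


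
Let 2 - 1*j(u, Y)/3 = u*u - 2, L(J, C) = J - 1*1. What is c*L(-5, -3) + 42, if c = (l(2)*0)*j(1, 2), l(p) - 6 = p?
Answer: 42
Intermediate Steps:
L(J, C) = -1 + J (L(J, C) = J - 1 = -1 + J)
j(u, Y) = 12 - 3*u² (j(u, Y) = 6 - 3*(u*u - 2) = 6 - 3*(u² - 2) = 6 - 3*(-2 + u²) = 6 + (6 - 3*u²) = 12 - 3*u²)
l(p) = 6 + p
c = 0 (c = ((6 + 2)*0)*(12 - 3*1²) = (8*0)*(12 - 3*1) = 0*(12 - 3) = 0*9 = 0)
c*L(-5, -3) + 42 = 0*(-1 - 5) + 42 = 0*(-6) + 42 = 0 + 42 = 42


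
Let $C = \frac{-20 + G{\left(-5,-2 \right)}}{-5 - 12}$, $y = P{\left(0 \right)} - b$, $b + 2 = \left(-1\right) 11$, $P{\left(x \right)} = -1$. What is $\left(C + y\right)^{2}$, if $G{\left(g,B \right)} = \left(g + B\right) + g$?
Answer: $\frac{55696}{289} \approx 192.72$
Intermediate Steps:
$G{\left(g,B \right)} = B + 2 g$ ($G{\left(g,B \right)} = \left(B + g\right) + g = B + 2 g$)
$b = -13$ ($b = -2 - 11 = -13$)
$y = 12$ ($y = -1 - -13 = -1 + 13 = 12$)
$C = \frac{32}{17}$ ($C = \frac{-20 + \left(-2 + 2 \left(-5\right)\right)}{-5 - 12} = \frac{-20 - 12}{-17} = \left(-20 - 12\right) \left(- \frac{1}{17}\right) = \left(-32\right) \left(- \frac{1}{17}\right) = \frac{32}{17} \approx 1.8824$)
$\left(C + y\right)^{2} = \left(\frac{32}{17} + 12\right)^{2} = \left(\frac{236}{17}\right)^{2} = \frac{55696}{289}$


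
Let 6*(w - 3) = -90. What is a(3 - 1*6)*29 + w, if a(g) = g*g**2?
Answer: -795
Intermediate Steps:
w = -12 (w = 3 + (1/6)*(-90) = 3 - 15 = -12)
a(g) = g**3
a(3 - 1*6)*29 + w = (3 - 1*6)**3*29 - 12 = (3 - 6)**3*29 - 12 = (-3)**3*29 - 12 = -27*29 - 12 = -783 - 12 = -795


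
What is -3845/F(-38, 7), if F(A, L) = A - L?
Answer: 769/9 ≈ 85.444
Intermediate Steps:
-3845/F(-38, 7) = -3845/(-38 - 1*7) = -3845/(-38 - 7) = -3845/(-45) = -3845*(-1/45) = 769/9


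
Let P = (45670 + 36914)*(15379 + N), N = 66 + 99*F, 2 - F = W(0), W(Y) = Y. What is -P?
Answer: -1291861512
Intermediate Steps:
F = 2 (F = 2 - 1*0 = 2 + 0 = 2)
N = 264 (N = 66 + 99*2 = 66 + 198 = 264)
P = 1291861512 (P = (45670 + 36914)*(15379 + 264) = 82584*15643 = 1291861512)
-P = -1*1291861512 = -1291861512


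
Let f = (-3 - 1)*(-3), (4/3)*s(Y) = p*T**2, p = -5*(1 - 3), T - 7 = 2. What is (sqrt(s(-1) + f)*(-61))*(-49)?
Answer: 2989*sqrt(2478)/2 ≈ 74396.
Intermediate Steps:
T = 9 (T = 7 + 2 = 9)
p = 10 (p = -5*(-2) = 10)
s(Y) = 1215/2 (s(Y) = 3*(10*9**2)/4 = 3*(10*81)/4 = (3/4)*810 = 1215/2)
f = 12 (f = -4*(-3) = 12)
(sqrt(s(-1) + f)*(-61))*(-49) = (sqrt(1215/2 + 12)*(-61))*(-49) = (sqrt(1239/2)*(-61))*(-49) = ((sqrt(2478)/2)*(-61))*(-49) = -61*sqrt(2478)/2*(-49) = 2989*sqrt(2478)/2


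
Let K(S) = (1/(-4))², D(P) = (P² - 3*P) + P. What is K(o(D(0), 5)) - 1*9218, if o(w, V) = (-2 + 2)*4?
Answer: -147487/16 ≈ -9217.9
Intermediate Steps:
D(P) = P² - 2*P
o(w, V) = 0 (o(w, V) = 0*4 = 0)
K(S) = 1/16 (K(S) = (-¼)² = 1/16)
K(o(D(0), 5)) - 1*9218 = 1/16 - 1*9218 = 1/16 - 9218 = -147487/16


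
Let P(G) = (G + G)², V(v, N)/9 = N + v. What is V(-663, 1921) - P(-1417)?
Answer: -8020234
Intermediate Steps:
V(v, N) = 9*N + 9*v (V(v, N) = 9*(N + v) = 9*N + 9*v)
P(G) = 4*G² (P(G) = (2*G)² = 4*G²)
V(-663, 1921) - P(-1417) = (9*1921 + 9*(-663)) - 4*(-1417)² = (17289 - 5967) - 4*2007889 = 11322 - 1*8031556 = 11322 - 8031556 = -8020234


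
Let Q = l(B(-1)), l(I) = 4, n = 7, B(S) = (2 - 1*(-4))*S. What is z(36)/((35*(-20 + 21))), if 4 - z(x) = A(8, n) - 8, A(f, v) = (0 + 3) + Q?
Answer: 1/7 ≈ 0.14286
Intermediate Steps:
B(S) = 6*S (B(S) = (2 + 4)*S = 6*S)
Q = 4
A(f, v) = 7 (A(f, v) = (0 + 3) + 4 = 3 + 4 = 7)
z(x) = 5 (z(x) = 4 - (7 - 8) = 4 - 1*(-1) = 4 + 1 = 5)
z(36)/((35*(-20 + 21))) = 5/((35*(-20 + 21))) = 5/((35*1)) = 5/35 = 5*(1/35) = 1/7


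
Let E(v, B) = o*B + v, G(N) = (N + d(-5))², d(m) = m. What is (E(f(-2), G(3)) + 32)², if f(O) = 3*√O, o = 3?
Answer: 1918 + 264*I*√2 ≈ 1918.0 + 373.35*I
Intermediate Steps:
G(N) = (-5 + N)² (G(N) = (N - 5)² = (-5 + N)²)
E(v, B) = v + 3*B (E(v, B) = 3*B + v = v + 3*B)
(E(f(-2), G(3)) + 32)² = ((3*√(-2) + 3*(-5 + 3)²) + 32)² = ((3*(I*√2) + 3*(-2)²) + 32)² = ((3*I*√2 + 3*4) + 32)² = ((3*I*√2 + 12) + 32)² = ((12 + 3*I*√2) + 32)² = (44 + 3*I*√2)²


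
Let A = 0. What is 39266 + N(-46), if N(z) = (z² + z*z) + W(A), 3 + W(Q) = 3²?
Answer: 43504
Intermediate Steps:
W(Q) = 6 (W(Q) = -3 + 3² = -3 + 9 = 6)
N(z) = 6 + 2*z² (N(z) = (z² + z*z) + 6 = (z² + z²) + 6 = 2*z² + 6 = 6 + 2*z²)
39266 + N(-46) = 39266 + (6 + 2*(-46)²) = 39266 + (6 + 2*2116) = 39266 + (6 + 4232) = 39266 + 4238 = 43504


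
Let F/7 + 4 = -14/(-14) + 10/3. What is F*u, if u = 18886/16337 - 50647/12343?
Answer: -4160170987/604942773 ≈ -6.8770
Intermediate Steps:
u = -594310141/201647591 (u = 18886*(1/16337) - 50647*1/12343 = 18886/16337 - 50647/12343 = -594310141/201647591 ≈ -2.9473)
F = 7/3 (F = -28 + 7*(-14/(-14) + 10/3) = -28 + 7*(-14*(-1/14) + 10*(1/3)) = -28 + 7*(1 + 10/3) = -28 + 7*(13/3) = -28 + 91/3 = 7/3 ≈ 2.3333)
F*u = (7/3)*(-594310141/201647591) = -4160170987/604942773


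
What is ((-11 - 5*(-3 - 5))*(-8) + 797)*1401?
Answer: 791565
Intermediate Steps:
((-11 - 5*(-3 - 5))*(-8) + 797)*1401 = ((-11 - 5*(-8))*(-8) + 797)*1401 = ((-11 + 40)*(-8) + 797)*1401 = (29*(-8) + 797)*1401 = (-232 + 797)*1401 = 565*1401 = 791565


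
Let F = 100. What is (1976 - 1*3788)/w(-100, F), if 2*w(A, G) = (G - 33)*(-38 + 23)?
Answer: 1208/335 ≈ 3.6060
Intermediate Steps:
w(A, G) = 495/2 - 15*G/2 (w(A, G) = ((G - 33)*(-38 + 23))/2 = ((-33 + G)*(-15))/2 = (495 - 15*G)/2 = 495/2 - 15*G/2)
(1976 - 1*3788)/w(-100, F) = (1976 - 1*3788)/(495/2 - 15/2*100) = (1976 - 3788)/(495/2 - 750) = -1812/(-1005/2) = -1812*(-2/1005) = 1208/335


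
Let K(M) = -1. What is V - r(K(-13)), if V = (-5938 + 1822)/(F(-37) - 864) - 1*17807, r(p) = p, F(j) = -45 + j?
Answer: -8420180/473 ≈ -17802.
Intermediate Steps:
V = -8420653/473 (V = (-5938 + 1822)/((-45 - 37) - 864) - 1*17807 = -4116/(-82 - 864) - 17807 = -4116/(-946) - 17807 = -4116*(-1/946) - 17807 = 2058/473 - 17807 = -8420653/473 ≈ -17803.)
V - r(K(-13)) = -8420653/473 - 1*(-1) = -8420653/473 + 1 = -8420180/473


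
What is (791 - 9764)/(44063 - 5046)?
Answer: -8973/39017 ≈ -0.22998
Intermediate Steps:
(791 - 9764)/(44063 - 5046) = -8973/39017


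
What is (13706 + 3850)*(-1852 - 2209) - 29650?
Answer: -71324566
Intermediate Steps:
(13706 + 3850)*(-1852 - 2209) - 29650 = 17556*(-4061) - 29650 = -71294916 - 29650 = -71324566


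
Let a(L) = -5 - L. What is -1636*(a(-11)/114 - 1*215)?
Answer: 6681424/19 ≈ 3.5165e+5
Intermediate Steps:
-1636*(a(-11)/114 - 1*215) = -1636*((-5 - 1*(-11))/114 - 1*215) = -1636*((-5 + 11)*(1/114) - 215) = -1636*(6*(1/114) - 215) = -1636*(1/19 - 215) = -1636*(-4084/19) = 6681424/19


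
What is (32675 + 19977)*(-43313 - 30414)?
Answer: -3881874004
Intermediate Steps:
(32675 + 19977)*(-43313 - 30414) = 52652*(-73727) = -3881874004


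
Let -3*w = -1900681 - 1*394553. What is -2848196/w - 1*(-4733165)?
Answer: 1810618781837/382539 ≈ 4.7332e+6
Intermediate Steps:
w = 765078 (w = -(-1900681 - 1*394553)/3 = -(-1900681 - 394553)/3 = -⅓*(-2295234) = 765078)
-2848196/w - 1*(-4733165) = -2848196/765078 - 1*(-4733165) = -2848196*1/765078 + 4733165 = -1424098/382539 + 4733165 = 1810618781837/382539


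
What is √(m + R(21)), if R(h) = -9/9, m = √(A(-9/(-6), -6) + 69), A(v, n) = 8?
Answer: √(-1 + √77) ≈ 2.7884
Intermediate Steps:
m = √77 (m = √(8 + 69) = √77 ≈ 8.7750)
R(h) = -1 (R(h) = -9*⅑ = -1)
√(m + R(21)) = √(√77 - 1) = √(-1 + √77)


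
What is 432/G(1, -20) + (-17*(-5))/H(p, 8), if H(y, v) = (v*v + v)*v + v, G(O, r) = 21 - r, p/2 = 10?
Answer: 255773/23944 ≈ 10.682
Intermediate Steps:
p = 20 (p = 2*10 = 20)
H(y, v) = v + v*(v + v²) (H(y, v) = (v² + v)*v + v = (v + v²)*v + v = v*(v + v²) + v = v + v*(v + v²))
432/G(1, -20) + (-17*(-5))/H(p, 8) = 432/(21 - 1*(-20)) + (-17*(-5))/((8*(1 + 8 + 8²))) = 432/(21 + 20) + 85/((8*(1 + 8 + 64))) = 432/41 + 85/((8*73)) = 432*(1/41) + 85/584 = 432/41 + 85*(1/584) = 432/41 + 85/584 = 255773/23944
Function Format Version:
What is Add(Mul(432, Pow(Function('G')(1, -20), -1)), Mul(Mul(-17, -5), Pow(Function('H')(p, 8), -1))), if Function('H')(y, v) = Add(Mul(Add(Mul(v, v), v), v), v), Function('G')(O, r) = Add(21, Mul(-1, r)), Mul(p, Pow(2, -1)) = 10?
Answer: Rational(255773, 23944) ≈ 10.682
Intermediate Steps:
p = 20 (p = Mul(2, 10) = 20)
Function('H')(y, v) = Add(v, Mul(v, Add(v, Pow(v, 2)))) (Function('H')(y, v) = Add(Mul(Add(Pow(v, 2), v), v), v) = Add(Mul(Add(v, Pow(v, 2)), v), v) = Add(Mul(v, Add(v, Pow(v, 2))), v) = Add(v, Mul(v, Add(v, Pow(v, 2)))))
Add(Mul(432, Pow(Function('G')(1, -20), -1)), Mul(Mul(-17, -5), Pow(Function('H')(p, 8), -1))) = Add(Mul(432, Pow(Add(21, Mul(-1, -20)), -1)), Mul(Mul(-17, -5), Pow(Mul(8, Add(1, 8, Pow(8, 2))), -1))) = Add(Mul(432, Pow(Add(21, 20), -1)), Mul(85, Pow(Mul(8, Add(1, 8, 64)), -1))) = Add(Mul(432, Pow(41, -1)), Mul(85, Pow(Mul(8, 73), -1))) = Add(Mul(432, Rational(1, 41)), Mul(85, Pow(584, -1))) = Add(Rational(432, 41), Mul(85, Rational(1, 584))) = Add(Rational(432, 41), Rational(85, 584)) = Rational(255773, 23944)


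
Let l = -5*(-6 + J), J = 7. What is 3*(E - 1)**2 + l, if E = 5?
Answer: 43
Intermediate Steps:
l = -5 (l = -5*(-6 + 7) = -5*1 = -5)
3*(E - 1)**2 + l = 3*(5 - 1)**2 - 5 = 3*4**2 - 5 = 3*16 - 5 = 48 - 5 = 43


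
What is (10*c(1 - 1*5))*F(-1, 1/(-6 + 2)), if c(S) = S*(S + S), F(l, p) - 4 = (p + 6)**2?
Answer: 11860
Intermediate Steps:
F(l, p) = 4 + (6 + p)**2 (F(l, p) = 4 + (p + 6)**2 = 4 + (6 + p)**2)
c(S) = 2*S**2 (c(S) = S*(2*S) = 2*S**2)
(10*c(1 - 1*5))*F(-1, 1/(-6 + 2)) = (10*(2*(1 - 1*5)**2))*(4 + (6 + 1/(-6 + 2))**2) = (10*(2*(1 - 5)**2))*(4 + (6 + 1/(-4))**2) = (10*(2*(-4)**2))*(4 + (6 - 1/4)**2) = (10*(2*16))*(4 + (23/4)**2) = (10*32)*(4 + 529/16) = 320*(593/16) = 11860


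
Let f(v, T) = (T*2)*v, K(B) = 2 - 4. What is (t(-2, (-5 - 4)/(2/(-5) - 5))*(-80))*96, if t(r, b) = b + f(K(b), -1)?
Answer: -43520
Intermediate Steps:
K(B) = -2
f(v, T) = 2*T*v (f(v, T) = (2*T)*v = 2*T*v)
t(r, b) = 4 + b (t(r, b) = b + 2*(-1)*(-2) = b + 4 = 4 + b)
(t(-2, (-5 - 4)/(2/(-5) - 5))*(-80))*96 = ((4 + (-5 - 4)/(2/(-5) - 5))*(-80))*96 = ((4 - 9/(2*(-⅕) - 5))*(-80))*96 = ((4 - 9/(-⅖ - 5))*(-80))*96 = ((4 - 9/(-27/5))*(-80))*96 = ((4 - 9*(-5/27))*(-80))*96 = ((4 + 5/3)*(-80))*96 = ((17/3)*(-80))*96 = -1360/3*96 = -43520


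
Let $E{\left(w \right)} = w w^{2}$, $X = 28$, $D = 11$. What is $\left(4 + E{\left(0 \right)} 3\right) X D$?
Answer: $1232$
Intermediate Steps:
$E{\left(w \right)} = w^{3}$
$\left(4 + E{\left(0 \right)} 3\right) X D = \left(4 + 0^{3} \cdot 3\right) 28 \cdot 11 = \left(4 + 0 \cdot 3\right) 28 \cdot 11 = \left(4 + 0\right) 28 \cdot 11 = 4 \cdot 28 \cdot 11 = 112 \cdot 11 = 1232$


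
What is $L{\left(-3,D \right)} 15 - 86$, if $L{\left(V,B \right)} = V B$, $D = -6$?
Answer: $184$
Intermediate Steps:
$L{\left(V,B \right)} = B V$
$L{\left(-3,D \right)} 15 - 86 = \left(-6\right) \left(-3\right) 15 - 86 = 18 \cdot 15 - 86 = 270 - 86 = 184$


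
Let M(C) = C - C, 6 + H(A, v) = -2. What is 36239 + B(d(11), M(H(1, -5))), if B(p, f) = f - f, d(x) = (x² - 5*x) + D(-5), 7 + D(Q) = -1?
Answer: 36239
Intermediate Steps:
H(A, v) = -8 (H(A, v) = -6 - 2 = -8)
D(Q) = -8 (D(Q) = -7 - 1 = -8)
d(x) = -8 + x² - 5*x (d(x) = (x² - 5*x) - 8 = -8 + x² - 5*x)
M(C) = 0
B(p, f) = 0
36239 + B(d(11), M(H(1, -5))) = 36239 + 0 = 36239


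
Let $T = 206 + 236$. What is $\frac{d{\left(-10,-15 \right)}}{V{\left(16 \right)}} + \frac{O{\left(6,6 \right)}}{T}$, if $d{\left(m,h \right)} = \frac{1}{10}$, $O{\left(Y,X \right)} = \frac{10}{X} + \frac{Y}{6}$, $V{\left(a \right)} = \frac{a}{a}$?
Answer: $\frac{703}{6630} \approx 0.10603$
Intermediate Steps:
$V{\left(a \right)} = 1$
$O{\left(Y,X \right)} = \frac{10}{X} + \frac{Y}{6}$ ($O{\left(Y,X \right)} = \frac{10}{X} + Y \frac{1}{6} = \frac{10}{X} + \frac{Y}{6}$)
$d{\left(m,h \right)} = \frac{1}{10}$
$T = 442$
$\frac{d{\left(-10,-15 \right)}}{V{\left(16 \right)}} + \frac{O{\left(6,6 \right)}}{T} = \frac{1}{10 \cdot 1} + \frac{\frac{10}{6} + \frac{1}{6} \cdot 6}{442} = \frac{1}{10} \cdot 1 + \left(10 \cdot \frac{1}{6} + 1\right) \frac{1}{442} = \frac{1}{10} + \left(\frac{5}{3} + 1\right) \frac{1}{442} = \frac{1}{10} + \frac{8}{3} \cdot \frac{1}{442} = \frac{1}{10} + \frac{4}{663} = \frac{703}{6630}$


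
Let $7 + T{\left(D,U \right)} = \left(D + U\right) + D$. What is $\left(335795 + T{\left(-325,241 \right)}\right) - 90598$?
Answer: $244781$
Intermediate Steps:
$T{\left(D,U \right)} = -7 + U + 2 D$ ($T{\left(D,U \right)} = -7 + \left(\left(D + U\right) + D\right) = -7 + \left(U + 2 D\right) = -7 + U + 2 D$)
$\left(335795 + T{\left(-325,241 \right)}\right) - 90598 = \left(335795 + \left(-7 + 241 + 2 \left(-325\right)\right)\right) - 90598 = \left(335795 - 416\right) - 90598 = 335379 - 90598 = 244781$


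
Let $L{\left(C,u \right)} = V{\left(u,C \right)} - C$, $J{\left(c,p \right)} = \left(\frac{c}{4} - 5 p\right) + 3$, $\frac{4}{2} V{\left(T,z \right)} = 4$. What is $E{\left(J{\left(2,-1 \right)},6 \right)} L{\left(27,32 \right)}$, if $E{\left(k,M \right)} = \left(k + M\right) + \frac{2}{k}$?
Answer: $- \frac{12525}{34} \approx -368.38$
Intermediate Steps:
$V{\left(T,z \right)} = 2$ ($V{\left(T,z \right)} = \frac{1}{2} \cdot 4 = 2$)
$J{\left(c,p \right)} = 3 - 5 p + \frac{c}{4}$ ($J{\left(c,p \right)} = \left(\frac{c}{4} - 5 p\right) + 3 = \left(- 5 p + \frac{c}{4}\right) + 3 = 3 - 5 p + \frac{c}{4}$)
$L{\left(C,u \right)} = 2 - C$
$E{\left(k,M \right)} = M + k + \frac{2}{k}$ ($E{\left(k,M \right)} = \left(M + k\right) + \frac{2}{k} = M + k + \frac{2}{k}$)
$E{\left(J{\left(2,-1 \right)},6 \right)} L{\left(27,32 \right)} = \left(6 + \left(3 - -5 + \frac{1}{4} \cdot 2\right) + \frac{2}{3 - -5 + \frac{1}{4} \cdot 2}\right) \left(2 - 27\right) = \left(6 + \left(3 + 5 + \frac{1}{2}\right) + \frac{2}{3 + 5 + \frac{1}{2}}\right) \left(2 - 27\right) = \left(6 + \frac{17}{2} + \frac{2}{\frac{17}{2}}\right) \left(-25\right) = \left(6 + \frac{17}{2} + 2 \cdot \frac{2}{17}\right) \left(-25\right) = \left(6 + \frac{17}{2} + \frac{4}{17}\right) \left(-25\right) = \frac{501}{34} \left(-25\right) = - \frac{12525}{34}$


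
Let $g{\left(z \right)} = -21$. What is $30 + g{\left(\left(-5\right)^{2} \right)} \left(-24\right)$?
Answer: $534$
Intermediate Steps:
$30 + g{\left(\left(-5\right)^{2} \right)} \left(-24\right) = 30 - -504 = 30 + 504 = 534$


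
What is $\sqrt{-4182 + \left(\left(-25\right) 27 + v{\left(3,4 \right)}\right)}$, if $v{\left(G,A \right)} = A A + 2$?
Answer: $i \sqrt{4839} \approx 69.563 i$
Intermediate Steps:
$v{\left(G,A \right)} = 2 + A^{2}$ ($v{\left(G,A \right)} = A^{2} + 2 = 2 + A^{2}$)
$\sqrt{-4182 + \left(\left(-25\right) 27 + v{\left(3,4 \right)}\right)} = \sqrt{-4182 + \left(\left(-25\right) 27 + \left(2 + 4^{2}\right)\right)} = \sqrt{-4182 + \left(-675 + \left(2 + 16\right)\right)} = \sqrt{-4182 + \left(-675 + 18\right)} = \sqrt{-4182 - 657} = \sqrt{-4839} = i \sqrt{4839}$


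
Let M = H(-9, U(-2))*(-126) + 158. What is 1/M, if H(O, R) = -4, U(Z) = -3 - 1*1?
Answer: 1/662 ≈ 0.0015106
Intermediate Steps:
U(Z) = -4 (U(Z) = -3 - 1 = -4)
M = 662 (M = -4*(-126) + 158 = 504 + 158 = 662)
1/M = 1/662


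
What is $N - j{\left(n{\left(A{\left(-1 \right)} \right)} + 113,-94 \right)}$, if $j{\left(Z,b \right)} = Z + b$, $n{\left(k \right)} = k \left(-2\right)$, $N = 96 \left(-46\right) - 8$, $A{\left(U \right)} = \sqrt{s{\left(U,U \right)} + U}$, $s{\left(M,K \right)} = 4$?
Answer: $-4443 + 2 \sqrt{3} \approx -4439.5$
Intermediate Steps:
$A{\left(U \right)} = \sqrt{4 + U}$
$N = -4424$ ($N = -4416 - 8 = -4424$)
$n{\left(k \right)} = - 2 k$
$N - j{\left(n{\left(A{\left(-1 \right)} \right)} + 113,-94 \right)} = -4424 - \left(\left(- 2 \sqrt{4 - 1} + 113\right) - 94\right) = -4424 - \left(\left(- 2 \sqrt{3} + 113\right) - 94\right) = -4424 - \left(\left(113 - 2 \sqrt{3}\right) - 94\right) = -4424 - \left(19 - 2 \sqrt{3}\right) = -4443 + 2 \sqrt{3}$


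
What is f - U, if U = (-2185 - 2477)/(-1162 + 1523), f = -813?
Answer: -288831/361 ≈ -800.09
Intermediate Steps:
U = -4662/361 ≈ -12.914
f - U = -813 - 1*(-4662/361) = -813 + 4662/361 = -288831/361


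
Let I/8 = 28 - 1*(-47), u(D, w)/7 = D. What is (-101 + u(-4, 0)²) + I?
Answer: 1283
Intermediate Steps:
u(D, w) = 7*D
I = 600 (I = 8*(28 - 1*(-47)) = 8*(28 + 47) = 8*75 = 600)
(-101 + u(-4, 0)²) + I = (-101 + (7*(-4))²) + 600 = (-101 + (-28)²) + 600 = (-101 + 784) + 600 = 683 + 600 = 1283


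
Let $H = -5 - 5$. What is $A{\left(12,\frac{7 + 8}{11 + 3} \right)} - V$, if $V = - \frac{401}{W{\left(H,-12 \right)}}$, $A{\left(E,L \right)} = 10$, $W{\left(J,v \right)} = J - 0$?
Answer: $- \frac{301}{10} \approx -30.1$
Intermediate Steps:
$H = -10$
$W{\left(J,v \right)} = J$ ($W{\left(J,v \right)} = J + 0 = J$)
$V = \frac{401}{10}$ ($V = - \frac{401}{-10} = \left(-401\right) \left(- \frac{1}{10}\right) = \frac{401}{10} \approx 40.1$)
$A{\left(12,\frac{7 + 8}{11 + 3} \right)} - V = 10 - \frac{401}{10} = - \frac{301}{10}$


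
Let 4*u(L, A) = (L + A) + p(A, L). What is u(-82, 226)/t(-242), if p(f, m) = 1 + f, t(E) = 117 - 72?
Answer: 371/180 ≈ 2.0611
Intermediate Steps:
t(E) = 45
u(L, A) = ¼ + A/2 + L/4 (u(L, A) = ((L + A) + (1 + A))/4 = ((A + L) + (1 + A))/4 = (1 + L + 2*A)/4 = ¼ + A/2 + L/4)
u(-82, 226)/t(-242) = (¼ + (½)*226 + (¼)*(-82))/45 = (¼ + 113 - 41/2)*(1/45) = (371/4)*(1/45) = 371/180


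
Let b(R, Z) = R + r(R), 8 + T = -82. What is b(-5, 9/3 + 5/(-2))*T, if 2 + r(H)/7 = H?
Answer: 4860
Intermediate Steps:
T = -90 (T = -8 - 82 = -90)
r(H) = -14 + 7*H
b(R, Z) = -14 + 8*R (b(R, Z) = R + (-14 + 7*R) = -14 + 8*R)
b(-5, 9/3 + 5/(-2))*T = (-14 + 8*(-5))*(-90) = (-14 - 40)*(-90) = -54*(-90) = 4860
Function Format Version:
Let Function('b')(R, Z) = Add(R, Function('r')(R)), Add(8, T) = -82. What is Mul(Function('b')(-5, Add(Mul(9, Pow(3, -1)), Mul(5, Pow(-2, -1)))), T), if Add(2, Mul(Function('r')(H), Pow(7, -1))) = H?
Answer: 4860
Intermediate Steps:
T = -90 (T = Add(-8, -82) = -90)
Function('r')(H) = Add(-14, Mul(7, H))
Function('b')(R, Z) = Add(-14, Mul(8, R)) (Function('b')(R, Z) = Add(R, Add(-14, Mul(7, R))) = Add(-14, Mul(8, R)))
Mul(Function('b')(-5, Add(Mul(9, Pow(3, -1)), Mul(5, Pow(-2, -1)))), T) = Mul(Add(-14, Mul(8, -5)), -90) = Mul(Add(-14, -40), -90) = Mul(-54, -90) = 4860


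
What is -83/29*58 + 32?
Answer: -134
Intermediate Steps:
-83/29*58 + 32 = -166 + 32 = -134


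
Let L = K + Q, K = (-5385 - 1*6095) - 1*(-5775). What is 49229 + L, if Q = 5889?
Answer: 49413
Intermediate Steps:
K = -5705 (K = (-5385 - 6095) + 5775 = -11480 + 5775 = -5705)
L = 184 (L = -5705 + 5889 = 184)
49229 + L = 49229 + 184 = 49413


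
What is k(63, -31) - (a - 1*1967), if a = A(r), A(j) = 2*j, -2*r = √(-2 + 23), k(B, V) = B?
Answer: 2030 + √21 ≈ 2034.6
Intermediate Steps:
r = -√21/2 (r = -√(-2 + 23)/2 = -√21/2 ≈ -2.2913)
a = -√21 (a = 2*(-√21/2) = -√21 ≈ -4.5826)
k(63, -31) - (a - 1*1967) = 63 - (-√21 - 1*1967) = 63 - (-√21 - 1967) = 63 - (-1967 - √21) = 63 + (1967 + √21) = 2030 + √21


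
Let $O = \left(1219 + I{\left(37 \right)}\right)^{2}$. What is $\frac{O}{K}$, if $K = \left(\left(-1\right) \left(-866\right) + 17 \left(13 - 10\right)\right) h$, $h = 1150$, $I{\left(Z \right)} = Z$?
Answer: $\frac{788768}{527275} \approx 1.4959$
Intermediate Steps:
$O = 1577536$ ($O = \left(1219 + 37\right)^{2} = 1256^{2} = 1577536$)
$K = 1054550$ ($K = \left(\left(-1\right) \left(-866\right) + 17 \left(13 - 10\right)\right) 1150 = \left(866 + 17 \cdot 3\right) 1150 = \left(866 + 51\right) 1150 = 917 \cdot 1150 = 1054550$)
$\frac{O}{K} = \frac{1577536}{1054550} = 1577536 \cdot \frac{1}{1054550} = \frac{788768}{527275}$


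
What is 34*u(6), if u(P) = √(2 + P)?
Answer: 68*√2 ≈ 96.167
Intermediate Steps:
34*u(6) = 34*√(2 + 6) = 34*√8 = 34*(2*√2) = 68*√2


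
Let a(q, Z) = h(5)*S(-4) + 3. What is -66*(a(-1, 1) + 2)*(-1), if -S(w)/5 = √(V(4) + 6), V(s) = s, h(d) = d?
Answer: 330 - 1650*√10 ≈ -4887.8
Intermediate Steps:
S(w) = -5*√10 (S(w) = -5*√(4 + 6) = -5*√10)
a(q, Z) = 3 - 25*√10 (a(q, Z) = 5*(-5*√10) + 3 = -25*√10 + 3 = 3 - 25*√10)
-66*(a(-1, 1) + 2)*(-1) = -66*((3 - 25*√10) + 2)*(-1) = -66*(5 - 25*√10)*(-1) = -66*(-5 + 25*√10) = 330 - 1650*√10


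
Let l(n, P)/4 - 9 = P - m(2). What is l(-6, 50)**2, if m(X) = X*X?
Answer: 48400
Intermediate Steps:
m(X) = X**2
l(n, P) = 20 + 4*P (l(n, P) = 36 + 4*(P - 1*2**2) = 36 + 4*(P - 1*4) = 36 + 4*(P - 4) = 36 + 4*(-4 + P) = 36 + (-16 + 4*P) = 20 + 4*P)
l(-6, 50)**2 = (20 + 4*50)**2 = (20 + 200)**2 = 220**2 = 48400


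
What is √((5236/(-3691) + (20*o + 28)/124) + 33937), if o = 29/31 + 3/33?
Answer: 4*√3359983683384273/1258631 ≈ 184.22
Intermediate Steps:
o = 350/341 (o = 29*(1/31) + 3*(1/33) = 29/31 + 1/11 = 350/341 ≈ 1.0264)
√((5236/(-3691) + (20*o + 28)/124) + 33937) = √((5236/(-3691) + (20*(350/341) + 28)/124) + 33937) = √((5236*(-1/3691) + (7000/341 + 28)*(1/124)) + 33937) = √((-5236/3691 + (16548/341)*(1/124)) + 33937) = √((-5236/3691 + 4137/10571) + 33937) = √(-40080089/39017561 + 33937) = √(1324098887568/39017561) = 4*√3359983683384273/1258631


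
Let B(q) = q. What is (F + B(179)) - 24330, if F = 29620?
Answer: 5469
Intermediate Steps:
(F + B(179)) - 24330 = (29620 + 179) - 24330 = 29799 - 24330 = 5469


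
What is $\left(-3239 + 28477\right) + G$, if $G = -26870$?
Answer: $-1632$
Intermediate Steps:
$\left(-3239 + 28477\right) + G = \left(-3239 + 28477\right) - 26870 = 25238 - 26870 = -1632$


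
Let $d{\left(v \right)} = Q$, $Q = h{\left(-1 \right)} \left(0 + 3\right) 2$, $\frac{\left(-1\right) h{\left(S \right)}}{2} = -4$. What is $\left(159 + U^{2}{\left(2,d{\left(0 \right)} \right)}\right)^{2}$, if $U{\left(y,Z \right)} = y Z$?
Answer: $87890625$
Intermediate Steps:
$h{\left(S \right)} = 8$ ($h{\left(S \right)} = \left(-2\right) \left(-4\right) = 8$)
$Q = 48$ ($Q = 8 \left(0 + 3\right) 2 = 8 \cdot 3 \cdot 2 = 24 \cdot 2 = 48$)
$d{\left(v \right)} = 48$
$U{\left(y,Z \right)} = Z y$
$\left(159 + U^{2}{\left(2,d{\left(0 \right)} \right)}\right)^{2} = \left(159 + \left(48 \cdot 2\right)^{2}\right)^{2} = \left(159 + 96^{2}\right)^{2} = \left(159 + 9216\right)^{2} = 9375^{2} = 87890625$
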